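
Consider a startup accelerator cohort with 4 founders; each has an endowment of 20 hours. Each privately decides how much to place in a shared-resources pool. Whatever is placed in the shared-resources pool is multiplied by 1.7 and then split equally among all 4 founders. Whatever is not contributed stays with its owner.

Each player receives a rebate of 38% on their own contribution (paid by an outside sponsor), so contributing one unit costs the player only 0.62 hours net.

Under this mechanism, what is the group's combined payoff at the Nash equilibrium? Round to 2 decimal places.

80.00 hours

Even with the mechanism, each unit contributed returns only (1.7/4) / 0.62 = 0.6855 per unit of net cost, so contributing nothing is still dominant.
At the Nash equilibrium no one contributes; group total payoff = 4 × 20 = 80.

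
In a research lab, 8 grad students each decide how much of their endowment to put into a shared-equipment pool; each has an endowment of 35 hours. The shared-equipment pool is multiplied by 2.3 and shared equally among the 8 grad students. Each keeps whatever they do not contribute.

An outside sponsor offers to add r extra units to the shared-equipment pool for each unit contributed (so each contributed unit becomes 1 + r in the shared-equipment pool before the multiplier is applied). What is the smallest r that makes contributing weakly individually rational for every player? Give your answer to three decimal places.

With matching at rate r, one contributed unit becomes (1 + r) in the shared-equipment pool and returns 2.3 × (1 + r) / 8 to the contributor.
Setting this equal to 1: 1 + r = 8/2.3 = 3.4783.
So the minimum matching rate is r = 3.4783 − 1 = 2.478.

2.478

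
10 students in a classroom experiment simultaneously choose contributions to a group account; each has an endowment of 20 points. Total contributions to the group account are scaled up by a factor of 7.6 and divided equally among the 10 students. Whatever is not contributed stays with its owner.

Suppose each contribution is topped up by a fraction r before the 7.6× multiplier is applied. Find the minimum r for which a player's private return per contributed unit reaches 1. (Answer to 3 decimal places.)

With matching at rate r, one contributed unit becomes (1 + r) in the group account and returns 7.6 × (1 + r) / 10 to the contributor.
Setting this equal to 1: 1 + r = 10/7.6 = 1.3158.
So the minimum matching rate is r = 1.3158 − 1 = 0.316.

0.316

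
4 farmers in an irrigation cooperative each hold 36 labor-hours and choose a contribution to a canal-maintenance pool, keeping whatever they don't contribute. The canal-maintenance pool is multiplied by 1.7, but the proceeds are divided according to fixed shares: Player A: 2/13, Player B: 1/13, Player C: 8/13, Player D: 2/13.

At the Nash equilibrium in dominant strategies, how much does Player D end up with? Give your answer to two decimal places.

45.42 labor-hours

Each unit j contributes comes back to j as 1.7 × (j's share), so j prefers to contribute only if that share exceeds 1/1.7 = 0.5882; otherwise keeping the unit dominates.
Only Player C (8/13) clears that bar, contributing 36; the remaining 3 contribute 0. Total contributed: 36.
Player D keeps 36 and receives 1.7 × 36 × 2/13 = 9.42 from the canal-maintenance pool, for a payoff of 45.42.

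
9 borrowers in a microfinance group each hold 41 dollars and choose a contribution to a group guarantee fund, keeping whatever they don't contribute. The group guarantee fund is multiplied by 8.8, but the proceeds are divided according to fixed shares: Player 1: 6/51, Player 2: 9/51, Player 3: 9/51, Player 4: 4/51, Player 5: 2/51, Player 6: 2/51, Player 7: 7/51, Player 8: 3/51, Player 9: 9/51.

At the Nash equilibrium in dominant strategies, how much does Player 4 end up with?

182.49 dollars

Player j's private return per contributed unit is 8.8 × (j's share). Contributing is weakly dominant for j when that share is at least 1/8.8 = 0.1136, and contributing 0 is dominant otherwise.
Player 1, Player 2, Player 3, Player 7 and Player 9 clear that bar, contributing 41 each; the remaining 4 contribute 0. Total contributed: 205.
Player 4 keeps 41 and receives 8.8 × 205 × 4/51 = 141.49 from the group guarantee fund, for a payoff of 182.49.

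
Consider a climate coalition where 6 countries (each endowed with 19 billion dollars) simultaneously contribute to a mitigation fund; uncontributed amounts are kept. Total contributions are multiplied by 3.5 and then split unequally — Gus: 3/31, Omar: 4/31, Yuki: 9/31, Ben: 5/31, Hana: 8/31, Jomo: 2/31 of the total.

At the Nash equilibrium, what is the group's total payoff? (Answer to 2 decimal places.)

Each unit j contributes comes back to j as 3.5 × (j's share), so j prefers to contribute only if that share exceeds 1/3.5 = 0.2857; otherwise keeping the unit dominates.
Only Yuki (9/31) clears that bar, contributing 19; the remaining 5 contribute 0. Total contributed: 19.
The mitigation fund pays out 3.5 × 19 = 66.50 in total (split across the unequal shares, but the aggregate is all that matters for the group sum).
The 5 free-riders keep 19 each, adding 95. Group total = 95 + 66.50 = 161.50.

161.50 billion dollars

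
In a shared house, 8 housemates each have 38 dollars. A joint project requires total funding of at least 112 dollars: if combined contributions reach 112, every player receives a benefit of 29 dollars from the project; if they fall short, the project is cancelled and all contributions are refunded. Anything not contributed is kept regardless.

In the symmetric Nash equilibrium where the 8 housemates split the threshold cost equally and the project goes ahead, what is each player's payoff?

53 dollars

Equal share of the threshold: 112/8 = 14.
At this profile no one gains by cutting their contribution: any cut drops the total below 112, the project is cancelled, contributions are refunded, and the deviator ends with 38, which is less than 38 − 14 + 29 = 53. Contributing more than 14 just wastes the excess. So contributing exactly 14 is a best response.
Each player's payoff: 38 − 14 + 29 = 53.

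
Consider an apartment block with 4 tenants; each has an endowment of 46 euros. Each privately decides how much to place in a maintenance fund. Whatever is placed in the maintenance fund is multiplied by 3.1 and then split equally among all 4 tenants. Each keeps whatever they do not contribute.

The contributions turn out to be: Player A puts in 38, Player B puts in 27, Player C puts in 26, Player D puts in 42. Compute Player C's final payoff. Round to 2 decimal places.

Total contributed: 38 + 27 + 26 + 42 = 133.
Each receives 3.1 × 133 / 4 = 103.08 from the maintenance fund.
Player C keeps 46 − 26 = 20, so Player C's payoff is 20 + 103.08 = 123.08.

123.08 euros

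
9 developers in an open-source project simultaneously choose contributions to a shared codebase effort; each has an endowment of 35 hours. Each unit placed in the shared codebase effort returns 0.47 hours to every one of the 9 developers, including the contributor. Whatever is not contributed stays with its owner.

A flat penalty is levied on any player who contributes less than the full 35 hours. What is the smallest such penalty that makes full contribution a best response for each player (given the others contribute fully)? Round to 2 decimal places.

Given the others contribute fully, the best deviation is to contribute 0 (any partial contribution still incurs the fine and gives up units whose private return 0.47 is below 1).
Deviating from 35 to 0 saves 35 hours but forfeits the deviator's share of the drop in the shared codebase effort: 0.47 × 35 = 16.45.
So the deviation gain is 35 − 16.45 = 18.55, and the fine must be at least 18.55 hours to wipe it out.

18.55 hours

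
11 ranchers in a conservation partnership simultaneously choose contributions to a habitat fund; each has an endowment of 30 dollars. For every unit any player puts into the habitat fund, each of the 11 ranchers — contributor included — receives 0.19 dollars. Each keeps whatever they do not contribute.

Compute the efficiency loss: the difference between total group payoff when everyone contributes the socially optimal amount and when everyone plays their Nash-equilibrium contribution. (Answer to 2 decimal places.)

The private return per contributed unit is 0.19 < 1, so contributing 0 is dominant for every player. At the Nash equilibrium everyone keeps their 30, and the group total is 11 × 30 = 330.
Each contributed unit returns 2.090 to the group as a whole (0.19 to each of 11 players), which exceeds 1, so the social optimum is full contribution: group total = 2.090 × 330 = 689.70.
Efficiency loss = 689.70 − 330 = 359.70.

359.70 dollars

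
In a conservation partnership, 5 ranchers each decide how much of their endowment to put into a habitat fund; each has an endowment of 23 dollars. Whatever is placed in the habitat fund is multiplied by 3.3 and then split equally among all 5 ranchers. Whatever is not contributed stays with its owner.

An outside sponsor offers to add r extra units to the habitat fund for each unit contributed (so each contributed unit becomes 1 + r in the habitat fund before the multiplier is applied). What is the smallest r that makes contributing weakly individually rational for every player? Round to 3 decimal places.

0.515

With matching at rate r, one contributed unit becomes (1 + r) in the habitat fund and returns 3.3 × (1 + r) / 5 to the contributor.
Setting this equal to 1: 1 + r = 5/3.3 = 1.5152.
So the minimum matching rate is r = 1.5152 − 1 = 0.515.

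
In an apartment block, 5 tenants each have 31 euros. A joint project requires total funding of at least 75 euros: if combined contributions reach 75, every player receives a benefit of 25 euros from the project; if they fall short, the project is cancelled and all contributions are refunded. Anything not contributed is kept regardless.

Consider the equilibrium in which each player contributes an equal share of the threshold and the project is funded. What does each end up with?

41 euros

Equal share of the threshold: 75/5 = 15.
At this profile no one gains by cutting their contribution: any cut drops the total below 75, the project is cancelled, contributions are refunded, and the deviator ends with 31, which is less than 31 − 15 + 25 = 41. Contributing more than 15 just wastes the excess. So contributing exactly 15 is a best response.
Each player's payoff: 31 − 15 + 25 = 41.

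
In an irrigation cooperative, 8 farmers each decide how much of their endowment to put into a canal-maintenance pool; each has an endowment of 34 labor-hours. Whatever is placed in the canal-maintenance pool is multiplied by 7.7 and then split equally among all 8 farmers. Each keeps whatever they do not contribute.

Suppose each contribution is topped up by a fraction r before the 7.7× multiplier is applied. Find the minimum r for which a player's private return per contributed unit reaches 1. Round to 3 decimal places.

With matching at rate r, one contributed unit becomes (1 + r) in the canal-maintenance pool and returns 7.7 × (1 + r) / 8 to the contributor.
Setting this equal to 1: 1 + r = 8/7.7 = 1.0390.
So the minimum matching rate is r = 1.0390 − 1 = 0.039.

0.039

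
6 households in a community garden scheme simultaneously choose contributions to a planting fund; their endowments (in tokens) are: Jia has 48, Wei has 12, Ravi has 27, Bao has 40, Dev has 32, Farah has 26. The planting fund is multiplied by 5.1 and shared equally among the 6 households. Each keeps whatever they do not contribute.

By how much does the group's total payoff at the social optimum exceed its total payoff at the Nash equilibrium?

758.50 tokens

The private return per contributed unit is 5.1/6 = 0.8500 < 1 for every player regardless of endowment, so the Nash equilibrium is zero contribution and the group total is Σ E_j = 48 + 12 + 27 + 40 + 32 + 26 = 185.
Each contributed unit returns 5.100 to the group, so the social optimum is full contribution by everyone: group total = 5.100 × 185 = 943.50.
Efficiency loss = (5.100 − 1) × 185 = 758.50.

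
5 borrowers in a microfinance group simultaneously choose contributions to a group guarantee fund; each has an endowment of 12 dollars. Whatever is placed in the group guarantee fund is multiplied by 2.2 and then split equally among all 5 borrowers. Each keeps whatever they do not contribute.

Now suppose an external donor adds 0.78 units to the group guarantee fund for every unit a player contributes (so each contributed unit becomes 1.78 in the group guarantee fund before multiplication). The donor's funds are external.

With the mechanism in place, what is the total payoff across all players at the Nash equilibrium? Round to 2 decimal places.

60.00 dollars

Even with the mechanism, each unit contributed returns only 2.2 × 1.78 / 5 = 0.7832 per unit of net cost, so contributing nothing is still dominant.
At the Nash equilibrium no one contributes; group total payoff = 5 × 12 = 60.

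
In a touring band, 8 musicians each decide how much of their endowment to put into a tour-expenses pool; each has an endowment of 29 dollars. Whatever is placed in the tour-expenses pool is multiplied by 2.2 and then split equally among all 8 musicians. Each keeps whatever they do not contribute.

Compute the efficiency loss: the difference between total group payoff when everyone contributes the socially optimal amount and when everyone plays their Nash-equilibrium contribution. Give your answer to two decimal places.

Each contributed unit returns 2.2/8 = 0.2750 to its contributor — below 1 — so contributing 0 is dominant for every player. At the Nash equilibrium everyone keeps their 29, and the group total is 8 × 29 = 232.
Each contributed unit returns 2.200 to the group as a whole (0.2750 to each of 8 players), which exceeds 1, so the social optimum is full contribution: group total = 2.200 × 232 = 510.40.
Efficiency loss = 510.40 − 232 = 278.40.

278.40 dollars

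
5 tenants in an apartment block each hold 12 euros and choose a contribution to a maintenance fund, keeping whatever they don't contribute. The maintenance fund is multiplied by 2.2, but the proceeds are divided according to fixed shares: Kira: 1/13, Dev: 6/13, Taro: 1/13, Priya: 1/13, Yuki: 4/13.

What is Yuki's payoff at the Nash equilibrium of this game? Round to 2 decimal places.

Player j's private return per contributed unit is 2.2 × (j's share). Contributing is weakly dominant for j when that share is at least 1/2.2 = 0.4545, and contributing 0 is dominant otherwise.
Dev alone (share 6/13) is above the threshold, contributing 12; the remaining 4 contribute 0. Total contributed: 12.
Yuki keeps 12 and receives 2.2 × 12 × 4/13 = 8.12 from the maintenance fund, for a payoff of 20.12.

20.12 euros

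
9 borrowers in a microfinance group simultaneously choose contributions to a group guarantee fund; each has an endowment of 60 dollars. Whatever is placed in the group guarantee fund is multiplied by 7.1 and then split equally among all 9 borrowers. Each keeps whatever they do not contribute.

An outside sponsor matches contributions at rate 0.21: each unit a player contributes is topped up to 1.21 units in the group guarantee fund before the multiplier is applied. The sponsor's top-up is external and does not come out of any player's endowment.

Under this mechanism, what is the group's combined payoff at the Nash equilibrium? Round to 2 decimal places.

With the mechanism, a contributed unit returns 7.1 × 1.21 / 9 = 0.9546 per unit of net cost — still below 1 — so contributing 0 remains dominant for every player.
At the Nash equilibrium no one contributes; group total payoff = 9 × 60 = 540.

540.00 dollars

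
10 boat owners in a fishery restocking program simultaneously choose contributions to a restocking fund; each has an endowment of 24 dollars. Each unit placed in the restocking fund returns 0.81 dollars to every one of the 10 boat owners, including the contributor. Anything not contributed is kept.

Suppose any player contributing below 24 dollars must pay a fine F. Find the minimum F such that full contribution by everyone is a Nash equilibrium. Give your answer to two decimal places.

Given the others contribute fully, the best deviation is to contribute 0 (any partial contribution still incurs the fine and gives up units whose private return 0.81 is below 1).
Deviating from 24 to 0 saves 24 dollars but forfeits the deviator's share of the drop in the restocking fund: 0.81 × 24 = 19.44.
So the deviation gain is 24 − 19.44 = 4.56, and the fine must be at least 4.56 dollars to wipe it out.

4.56 dollars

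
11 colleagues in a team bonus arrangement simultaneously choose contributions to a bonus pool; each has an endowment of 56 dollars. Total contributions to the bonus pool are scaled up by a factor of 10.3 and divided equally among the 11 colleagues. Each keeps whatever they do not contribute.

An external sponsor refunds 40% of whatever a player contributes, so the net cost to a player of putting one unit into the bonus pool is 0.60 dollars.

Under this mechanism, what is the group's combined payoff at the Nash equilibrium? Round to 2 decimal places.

6591.20 dollars

The effective private return per unit is now (10.3/11) / 0.60 = 1.5606 > 1, so every player's dominant strategy flips to full contribution.
So the Nash equilibrium is full contribution by all 11; the group earns 11 × (56 × 0.40 + 10.3 × 56) = 6591.20.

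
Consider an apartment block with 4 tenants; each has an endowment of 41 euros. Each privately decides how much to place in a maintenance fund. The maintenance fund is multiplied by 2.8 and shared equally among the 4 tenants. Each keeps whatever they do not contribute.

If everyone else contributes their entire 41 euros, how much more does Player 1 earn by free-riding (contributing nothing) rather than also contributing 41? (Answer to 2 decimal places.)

12.30 euros

Switching from a contribution of 41 to 0 lets Player 1 keep an extra 41 euros, but lowers the maintenance fund by 41, which costs Player 1 their own share of that drop: 2.8/4 × 41 = 28.70.
Net gain = 41 − 28.70 = 12.30. The private return per contributed unit (0.7000) is below 1, so free-riding is indeed the best response regardless of what the others do.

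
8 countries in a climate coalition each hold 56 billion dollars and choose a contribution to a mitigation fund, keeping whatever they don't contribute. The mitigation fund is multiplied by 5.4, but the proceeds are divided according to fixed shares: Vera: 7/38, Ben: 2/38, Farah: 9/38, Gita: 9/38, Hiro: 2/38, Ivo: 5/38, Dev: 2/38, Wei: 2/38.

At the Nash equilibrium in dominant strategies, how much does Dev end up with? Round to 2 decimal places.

87.83 billion dollars

Each unit j contributes comes back to j as 5.4 × (j's share), so j prefers to contribute only if that share exceeds 1/5.4 = 0.1852; otherwise keeping the unit dominates.
Farah and Gita clear that bar, contributing 56 each; the remaining 6 contribute 0. Total contributed: 112.
Dev keeps 56 and receives 5.4 × 112 × 2/38 = 31.83 from the mitigation fund, for a payoff of 87.83.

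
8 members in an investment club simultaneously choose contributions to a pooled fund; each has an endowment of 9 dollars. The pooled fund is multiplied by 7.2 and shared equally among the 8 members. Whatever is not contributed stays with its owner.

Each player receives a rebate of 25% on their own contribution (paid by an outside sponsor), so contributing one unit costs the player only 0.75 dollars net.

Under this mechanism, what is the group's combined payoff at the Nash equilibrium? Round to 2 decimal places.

536.40 dollars

Under the mechanism each unit contributed yields (7.2/8) / 0.75 = 1.2000 back to its contributor per unit of net cost, which exceeds 1, making full contribution the dominant choice for everyone.
So the Nash equilibrium is full contribution by all 8; the group earns 8 × (9 × 0.25 + 7.2 × 9) = 536.40.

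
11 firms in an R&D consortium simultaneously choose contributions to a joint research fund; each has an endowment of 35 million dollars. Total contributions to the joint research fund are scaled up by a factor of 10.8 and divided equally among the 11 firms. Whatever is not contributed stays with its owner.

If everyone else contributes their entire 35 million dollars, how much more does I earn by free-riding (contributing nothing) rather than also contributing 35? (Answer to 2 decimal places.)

Switching from a contribution of 35 to 0 lets I keep an extra 35 million dollars, but lowers the joint research fund by 35, which costs I their own share of that drop: 10.8/11 × 35 = 34.36.
Net gain = 35 − 34.36 = 0.64. The private return per contributed unit (0.9818) is below 1, so free-riding is indeed the best response regardless of what the others do.

0.64 million dollars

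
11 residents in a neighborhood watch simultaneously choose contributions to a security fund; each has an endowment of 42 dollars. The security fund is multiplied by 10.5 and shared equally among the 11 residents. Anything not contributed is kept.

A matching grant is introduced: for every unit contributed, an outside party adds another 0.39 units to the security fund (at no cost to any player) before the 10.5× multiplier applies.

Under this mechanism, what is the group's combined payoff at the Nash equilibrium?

6742.89 dollars

With the mechanism, a contributed unit returns 10.5 × 1.39 / 11 = 1.3268 per unit of net cost to the contributor — now above 1 — so contributing fully is weakly dominant for every player.
So the Nash equilibrium is full contribution by all 11; the group earns 10.5 × 1.39 × 462 = 6742.89.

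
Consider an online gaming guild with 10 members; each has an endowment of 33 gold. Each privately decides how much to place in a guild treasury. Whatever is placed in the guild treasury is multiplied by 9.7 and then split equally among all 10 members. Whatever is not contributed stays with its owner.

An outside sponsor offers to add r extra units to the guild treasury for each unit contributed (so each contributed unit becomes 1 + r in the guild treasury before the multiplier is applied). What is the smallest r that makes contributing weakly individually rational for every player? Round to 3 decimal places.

0.031

With matching at rate r, one contributed unit becomes (1 + r) in the guild treasury and returns 9.7 × (1 + r) / 10 to the contributor.
Setting this equal to 1: 1 + r = 10/9.7 = 1.0309.
So the minimum matching rate is r = 1.0309 − 1 = 0.031.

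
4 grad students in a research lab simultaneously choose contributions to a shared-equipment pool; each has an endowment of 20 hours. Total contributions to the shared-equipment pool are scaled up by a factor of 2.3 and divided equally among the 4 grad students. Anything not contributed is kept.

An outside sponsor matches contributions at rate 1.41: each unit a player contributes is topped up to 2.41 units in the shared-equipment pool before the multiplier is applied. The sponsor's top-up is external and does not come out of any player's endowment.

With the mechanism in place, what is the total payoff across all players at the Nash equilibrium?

443.44 hours

The effective private return per unit is now 2.3 × 2.41 / 4 = 1.3858 > 1, so every player's dominant strategy flips to full contribution.
At the Nash equilibrium everyone contributes 20. Group total payoff = 2.3 × 2.41 × 80 = 443.44.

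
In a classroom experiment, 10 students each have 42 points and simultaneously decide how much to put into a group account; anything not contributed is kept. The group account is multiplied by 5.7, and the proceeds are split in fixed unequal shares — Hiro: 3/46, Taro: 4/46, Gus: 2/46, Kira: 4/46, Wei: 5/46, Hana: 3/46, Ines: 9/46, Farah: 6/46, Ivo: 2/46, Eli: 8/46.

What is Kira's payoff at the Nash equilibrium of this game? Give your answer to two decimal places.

For player j, contributing a unit is worthwhile iff 5.7 × (j's share) ≥ 1, i.e. iff j's share is at least 0.1754.
The only share above 0.1754 is Ines's 9/46, contributing 42; the remaining 9 contribute 0. Total contributed: 42.
Kira keeps 42 and receives 5.7 × 42 × 4/46 = 20.82 from the group account, for a payoff of 62.82.

62.82 points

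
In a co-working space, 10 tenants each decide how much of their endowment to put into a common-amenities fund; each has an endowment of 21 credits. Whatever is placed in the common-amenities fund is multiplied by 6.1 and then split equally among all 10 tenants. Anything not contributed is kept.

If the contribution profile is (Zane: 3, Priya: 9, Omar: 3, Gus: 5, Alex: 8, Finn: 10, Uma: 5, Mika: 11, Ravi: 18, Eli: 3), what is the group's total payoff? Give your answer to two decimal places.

Total contributed: 3 + 9 + 3 + 5 + 8 + 10 + 5 + 11 + 18 + 3 = 75; total kept: 10 × 21 − 75 = 135.
The common-amenities fund pays out 6.1 × 75 = 457.50 in aggregate.
Group total = 135 + 457.50 = 592.50.

592.50 credits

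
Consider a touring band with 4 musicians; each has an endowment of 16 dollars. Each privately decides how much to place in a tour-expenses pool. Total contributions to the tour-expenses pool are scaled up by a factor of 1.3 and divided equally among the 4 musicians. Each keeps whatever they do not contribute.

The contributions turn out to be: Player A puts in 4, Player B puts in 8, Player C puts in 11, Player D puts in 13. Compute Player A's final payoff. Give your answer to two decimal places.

23.70 dollars

Total contributed: 4 + 8 + 11 + 13 = 36.
Each receives 1.3 × 36 / 4 = 11.70 from the tour-expenses pool.
Player A keeps 16 − 4 = 12, so Player A's payoff is 12 + 11.70 = 23.70.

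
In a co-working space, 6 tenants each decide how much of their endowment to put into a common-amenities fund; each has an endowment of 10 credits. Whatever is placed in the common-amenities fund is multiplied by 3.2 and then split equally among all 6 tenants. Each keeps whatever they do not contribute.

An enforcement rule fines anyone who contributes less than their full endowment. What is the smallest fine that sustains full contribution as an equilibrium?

Given the others contribute fully, the best deviation is to contribute 0 (any partial contribution still incurs the fine and gives up units whose private return 0.5333 is below 1).
Deviating from 10 to 0 saves 10 credits but forfeits the deviator's share of the drop in the common-amenities fund: 3.2/6 × 10 = 5.33.
So the deviation gain is 10 − 5.33 = 4.67, and the fine must be at least 4.67 credits to wipe it out.

4.67 credits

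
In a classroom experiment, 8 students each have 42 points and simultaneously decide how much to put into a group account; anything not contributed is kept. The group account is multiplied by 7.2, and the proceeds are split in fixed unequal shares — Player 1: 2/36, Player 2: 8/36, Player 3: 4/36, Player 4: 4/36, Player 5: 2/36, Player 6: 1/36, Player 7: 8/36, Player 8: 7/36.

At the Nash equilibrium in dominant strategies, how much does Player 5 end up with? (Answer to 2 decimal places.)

92.40 points

Player j's private return per contributed unit is 7.2 × (j's share). Contributing is weakly dominant for j when that share is at least 1/7.2 = 0.1389, and contributing 0 is dominant otherwise.
The shares above 0.1389 belong to Player 2, Player 7 and Player 8, contributing 42 each; the remaining 5 contribute 0. Total contributed: 126.
Player 5 keeps 42 and receives 7.2 × 126 × 2/36 = 50.40 from the group account, for a payoff of 92.40.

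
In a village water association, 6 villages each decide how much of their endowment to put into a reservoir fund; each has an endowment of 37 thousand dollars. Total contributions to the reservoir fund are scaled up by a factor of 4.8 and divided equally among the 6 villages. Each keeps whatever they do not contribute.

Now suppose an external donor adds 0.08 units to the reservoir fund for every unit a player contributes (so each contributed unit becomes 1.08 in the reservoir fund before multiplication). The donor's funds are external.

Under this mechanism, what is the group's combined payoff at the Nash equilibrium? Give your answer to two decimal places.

The effective private return is 4.8 × 1.08 / 6 = 0.8640, which is still under 1, so the mechanism doesn't change anyone's dominant strategy: zero contribution.
Everyone keeps their endowment and the group total is 6 × 37 = 222.

222.00 thousand dollars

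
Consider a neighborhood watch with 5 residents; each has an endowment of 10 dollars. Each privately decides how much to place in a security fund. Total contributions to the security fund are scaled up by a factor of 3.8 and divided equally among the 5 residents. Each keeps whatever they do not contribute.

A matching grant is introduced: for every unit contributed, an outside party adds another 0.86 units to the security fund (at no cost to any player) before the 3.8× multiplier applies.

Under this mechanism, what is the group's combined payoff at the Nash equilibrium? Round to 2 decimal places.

353.40 dollars

The effective private return per unit is now 3.8 × 1.86 / 5 = 1.4136 > 1, so every player's dominant strategy flips to full contribution.
At the Nash equilibrium everyone contributes 10. Group total payoff = 3.8 × 1.86 × 50 = 353.40.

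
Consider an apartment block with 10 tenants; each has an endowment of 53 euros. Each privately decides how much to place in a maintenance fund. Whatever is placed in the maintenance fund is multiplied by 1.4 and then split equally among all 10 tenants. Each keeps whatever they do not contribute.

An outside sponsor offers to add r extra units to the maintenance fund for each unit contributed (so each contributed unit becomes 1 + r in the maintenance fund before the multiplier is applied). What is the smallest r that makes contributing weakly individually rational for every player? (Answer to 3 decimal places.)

6.143

With matching at rate r, one contributed unit becomes (1 + r) in the maintenance fund and returns 1.4 × (1 + r) / 10 to the contributor.
Setting this equal to 1: 1 + r = 10/1.4 = 7.1429.
So the minimum matching rate is r = 7.1429 − 1 = 6.143.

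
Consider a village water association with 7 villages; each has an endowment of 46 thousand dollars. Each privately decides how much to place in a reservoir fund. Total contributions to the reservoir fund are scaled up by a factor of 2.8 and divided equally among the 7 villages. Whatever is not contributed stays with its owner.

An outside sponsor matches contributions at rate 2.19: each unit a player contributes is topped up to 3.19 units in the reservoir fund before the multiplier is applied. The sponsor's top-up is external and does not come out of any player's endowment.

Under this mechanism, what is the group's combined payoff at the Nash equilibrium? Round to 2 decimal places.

2876.10 thousand dollars

The effective private return per unit is now 2.8 × 3.19 / 7 = 1.2760 > 1, so every player's dominant strategy flips to full contribution.
At the Nash equilibrium everyone contributes 46. Group total payoff = 2.8 × 3.19 × 322 = 2876.10.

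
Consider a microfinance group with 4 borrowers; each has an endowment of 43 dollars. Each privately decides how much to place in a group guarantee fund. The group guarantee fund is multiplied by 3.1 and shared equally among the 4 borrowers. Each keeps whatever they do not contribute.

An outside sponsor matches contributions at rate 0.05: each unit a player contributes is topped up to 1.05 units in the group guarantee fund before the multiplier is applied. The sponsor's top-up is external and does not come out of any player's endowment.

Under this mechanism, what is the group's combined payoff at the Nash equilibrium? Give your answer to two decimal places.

172.00 dollars

The effective private return is 3.1 × 1.05 / 4 = 0.8138, which is still under 1, so the mechanism doesn't change anyone's dominant strategy: zero contribution.
Everyone keeps their endowment and the group total is 4 × 43 = 172.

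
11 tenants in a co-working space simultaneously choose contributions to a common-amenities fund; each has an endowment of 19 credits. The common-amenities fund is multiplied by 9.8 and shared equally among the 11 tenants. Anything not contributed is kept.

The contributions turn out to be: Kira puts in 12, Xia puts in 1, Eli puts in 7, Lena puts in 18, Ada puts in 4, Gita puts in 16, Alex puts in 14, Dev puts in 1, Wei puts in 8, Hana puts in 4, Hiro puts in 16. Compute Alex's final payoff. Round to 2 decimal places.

Total contributed: 12 + 1 + 7 + 18 + 4 + 16 + 14 + 1 + 8 + 4 + 16 = 101.
Each receives 9.8 × 101 / 11 = 89.98 from the common-amenities fund.
Alex keeps 19 − 14 = 5, so Alex's payoff is 5 + 89.98 = 94.98.

94.98 credits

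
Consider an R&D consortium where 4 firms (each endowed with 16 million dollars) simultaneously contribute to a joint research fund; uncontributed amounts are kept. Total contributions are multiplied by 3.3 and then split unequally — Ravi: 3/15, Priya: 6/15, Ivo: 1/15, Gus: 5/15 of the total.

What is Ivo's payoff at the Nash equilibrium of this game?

23.04 million dollars

Each unit j contributes comes back to j as 3.3 × (j's share), so j prefers to contribute only if that share exceeds 1/3.3 = 0.3030; otherwise keeping the unit dominates.
Priya and Gus clear that bar, contributing 16 each; the remaining 2 contribute 0. Total contributed: 32.
Ivo keeps 16 and receives 3.3 × 32 × 1/15 = 7.04 from the joint research fund, for a payoff of 23.04.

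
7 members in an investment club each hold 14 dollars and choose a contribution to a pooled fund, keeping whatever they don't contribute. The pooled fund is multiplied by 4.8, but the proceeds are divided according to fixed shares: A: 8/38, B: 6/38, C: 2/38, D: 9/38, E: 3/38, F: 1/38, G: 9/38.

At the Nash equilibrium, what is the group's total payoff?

257.60 dollars

For player j, contributing a unit is worthwhile iff 4.8 × (j's share) ≥ 1, i.e. iff j's share is at least 0.2083.
A, D and G clear that bar, contributing 14 each; the remaining 4 contribute 0. Total contributed: 42.
The pooled fund pays out 4.8 × 42 = 201.60 in total (split across the unequal shares, but the aggregate is all that matters for the group sum).
The 4 free-riders keep 14 each, adding 56. Group total = 56 + 201.60 = 257.60.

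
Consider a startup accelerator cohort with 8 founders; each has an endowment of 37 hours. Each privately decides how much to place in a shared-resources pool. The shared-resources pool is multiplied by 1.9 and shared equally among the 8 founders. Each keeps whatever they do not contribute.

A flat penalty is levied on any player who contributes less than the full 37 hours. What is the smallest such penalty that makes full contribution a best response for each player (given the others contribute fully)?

28.21 hours

Given the others contribute fully, the best deviation is to contribute 0 (any partial contribution still incurs the fine and gives up units whose private return 0.2375 is below 1).
Deviating from 37 to 0 saves 37 hours but forfeits the deviator's share of the drop in the shared-resources pool: 1.9/8 × 37 = 8.79.
So the deviation gain is 37 − 8.79 = 28.21, and the fine must be at least 28.21 hours to wipe it out.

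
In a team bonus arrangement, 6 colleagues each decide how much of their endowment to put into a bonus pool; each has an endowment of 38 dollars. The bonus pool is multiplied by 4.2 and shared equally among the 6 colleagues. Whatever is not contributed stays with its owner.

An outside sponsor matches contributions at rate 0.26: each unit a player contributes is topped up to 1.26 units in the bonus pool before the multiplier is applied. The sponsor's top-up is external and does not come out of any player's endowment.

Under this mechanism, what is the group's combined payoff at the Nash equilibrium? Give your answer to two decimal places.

228.00 dollars

With the mechanism, a contributed unit returns 4.2 × 1.26 / 6 = 0.8820 per unit of net cost — still below 1 — so contributing 0 remains dominant for every player.
Everyone keeps their endowment and the group total is 6 × 38 = 228.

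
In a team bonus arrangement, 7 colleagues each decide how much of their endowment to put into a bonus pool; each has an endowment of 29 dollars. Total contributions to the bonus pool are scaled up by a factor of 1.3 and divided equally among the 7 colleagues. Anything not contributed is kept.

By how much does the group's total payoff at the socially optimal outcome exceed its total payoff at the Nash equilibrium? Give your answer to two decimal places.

60.90 dollars

Each contributed unit returns 1.3/7 = 0.1857 to its contributor — below 1 — so contributing 0 is dominant for every player. At the Nash equilibrium everyone keeps their 29, and the group total is 7 × 29 = 203.
Each contributed unit returns 1.300 to the group as a whole (0.1857 to each of 7 players), which exceeds 1, so the social optimum is full contribution: group total = 1.300 × 203 = 263.90.
Efficiency loss = 263.90 − 203 = 60.90.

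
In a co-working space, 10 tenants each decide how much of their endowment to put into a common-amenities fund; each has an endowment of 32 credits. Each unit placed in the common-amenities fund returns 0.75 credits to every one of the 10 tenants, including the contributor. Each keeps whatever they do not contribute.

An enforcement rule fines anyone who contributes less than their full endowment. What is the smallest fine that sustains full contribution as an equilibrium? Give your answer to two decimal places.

Given the others contribute fully, the best deviation is to contribute 0 (any partial contribution still incurs the fine and gives up units whose private return 0.75 is below 1).
Deviating from 32 to 0 saves 32 credits but forfeits the deviator's share of the drop in the common-amenities fund: 0.75 × 32 = 24.00.
So the deviation gain is 32 − 24.00 = 8.00, and the fine must be at least 8.00 credits to wipe it out.

8.00 credits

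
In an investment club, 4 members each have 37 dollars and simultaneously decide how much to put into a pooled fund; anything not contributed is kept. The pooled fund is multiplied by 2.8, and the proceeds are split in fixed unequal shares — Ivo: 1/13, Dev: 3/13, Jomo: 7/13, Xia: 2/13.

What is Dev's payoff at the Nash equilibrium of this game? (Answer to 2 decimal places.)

Player j's private return per contributed unit is 2.8 × (j's share). Contributing is weakly dominant for j when that share is at least 1/2.8 = 0.3571, and contributing 0 is dominant otherwise.
Only Jomo (7/13) clears that bar, contributing 37; the remaining 3 contribute 0. Total contributed: 37.
Dev keeps 37 and receives 2.8 × 37 × 3/13 = 23.91 from the pooled fund, for a payoff of 60.91.

60.91 dollars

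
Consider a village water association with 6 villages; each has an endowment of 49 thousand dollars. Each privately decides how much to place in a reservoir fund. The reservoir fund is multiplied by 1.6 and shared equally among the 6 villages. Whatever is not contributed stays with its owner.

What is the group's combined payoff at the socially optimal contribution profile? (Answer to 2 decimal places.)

Each contributed unit returns 1.600 to the group as a whole (0.2667 to each of 6 players), which exceeds 1, so the social optimum is full contribution: group total = 1.600 × 294 = 470.40.

470.40 thousand dollars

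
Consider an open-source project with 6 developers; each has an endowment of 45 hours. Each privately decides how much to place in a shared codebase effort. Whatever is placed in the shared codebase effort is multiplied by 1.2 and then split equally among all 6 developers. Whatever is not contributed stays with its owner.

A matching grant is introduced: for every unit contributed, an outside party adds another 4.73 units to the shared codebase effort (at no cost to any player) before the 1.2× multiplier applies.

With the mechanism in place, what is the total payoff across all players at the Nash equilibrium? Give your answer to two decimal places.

With the mechanism, a contributed unit returns 1.2 × 5.73 / 6 = 1.1460 per unit of net cost to the contributor — now above 1 — so contributing fully is weakly dominant for every player.
So the Nash equilibrium is full contribution by all 6; the group earns 1.2 × 5.73 × 270 = 1856.52.

1856.52 hours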